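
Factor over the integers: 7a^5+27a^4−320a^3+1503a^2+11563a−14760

(7a−8)(a+5)(a+9)(a^2−9a+41)

Trying the rational-root candidates, a = 8/7 is a root, so (7a−8) divides it; the quotient is a^4+5a^3−40a^2+169a+1845.
Continuing, a = −9 is a root, so (a+9) is a factor; dividing leaves a^3−4a^2−4a+205.
Then a = −5 is a root, so (a+5) divides it; the quotient is a^2−9a+41.
The quadratic a^2−9a+41 has discriminant −83 < 0 and is irreducible over ℤ.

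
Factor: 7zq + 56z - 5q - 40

Group as (7zq + 56z) + (-5q - 40) = 7z(q + 8) - 5(q + 8).
Both groups share the factor (q + 8).

(7z - 5)(q + 8)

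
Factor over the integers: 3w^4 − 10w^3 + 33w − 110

Group as (3w^4 + 33w) + (−10w^3 − 110) = 3w(w^3 + 11) − 10(w^3 + 11).
Both groups share the factor (w^3 + 11).

(3w − 10)(w^3 + 11)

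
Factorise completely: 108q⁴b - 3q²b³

Pull out the common factor 3q²b; 36q² - b² is a difference of squares.

3bq²(6q - b)(6q + b)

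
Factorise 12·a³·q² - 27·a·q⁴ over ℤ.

Factor out 3·a·q², leaving 4·a² - 9·q², which is a difference of two squares.

3·a·q²·(2·a + 3·q)·(2·a - 3·q)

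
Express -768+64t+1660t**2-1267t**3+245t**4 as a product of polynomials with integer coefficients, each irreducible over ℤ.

By the rational root theorem, t = 3 is a root, so (t-3) divides it; the quotient is 245t**3-532t**2+64t+256.
Next, t = 8/5 is a root, so (5t-8) divides it; the quotient is 49t**2-28t-32.
The remaining quadratic factors as (7t+4)(7t-8).

(5t-8)(7t+4)(7t-8)(t-3)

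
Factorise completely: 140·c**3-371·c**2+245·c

7·c·(4·c-5)·(5·c-7)

Pull out the common factor 7·c, then factor the remaining trinomial.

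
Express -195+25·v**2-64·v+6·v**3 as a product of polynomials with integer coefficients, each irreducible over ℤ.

Testing divisors of the constant over divisors of the leading coefficient, v = 3 is a root, so (v-3) divides it; the quotient is 6·v**2+43·v+65.
The remaining quadratic factors as (6·v+13)(v+5).

(6·v+13)·(v+5)·(v-3)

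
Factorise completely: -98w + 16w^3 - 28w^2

Pull out the common factor 2w, then factor the remaining trinomial.

2w(2w - 7)(4w + 7)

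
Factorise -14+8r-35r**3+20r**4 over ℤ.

Group as (20r**4+8r) + (-35r**3-14) = 4r(5r**3+2) - 7(5r**3+2).
Both groups share the factor (5r**3+2).

(4r-7)(5r**3+2)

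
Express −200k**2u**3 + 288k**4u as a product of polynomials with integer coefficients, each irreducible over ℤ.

8k**2u(6k + 5u)(6k − 5u)

Factor out 8k**2u, leaving 36k**2 − 25u**2, which is a difference of two squares.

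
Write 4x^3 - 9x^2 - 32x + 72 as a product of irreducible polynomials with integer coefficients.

Group as (4x^3 - 32x) + (-9x^2 + 72) = 4x(x^2 - 8) - 9(x^2 - 8).
Both groups share the factor (x^2 - 8).

(4x - 9)(x^2 - 8)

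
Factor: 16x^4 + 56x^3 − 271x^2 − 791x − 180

(4x + 1)(4x + 9)(x + 5)(x − 4)

By the rational root theorem, x = 4 is a root, so (x − 4) divides it; the quotient is 16x^3 + 120x^2 + 209x + 45.
Then x = −9/4 is a root, so (4x + 9) is a factor; dividing leaves 4x^2 + 21x + 5.
The remaining quadratic factors as (x + 5)(4x + 1).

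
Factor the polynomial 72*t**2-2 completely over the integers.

2*(6*t+1)*(6*t-1)

Pull out the common factor 2; 36*t**2-1 is a difference of squares.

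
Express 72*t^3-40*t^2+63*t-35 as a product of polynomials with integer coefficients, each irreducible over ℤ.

(9*t-5)*(8*t^2+7)

Group as (72*t^3+63*t) + (-40*t^2-35) = 9*t*(8*t^2+7) - 5*(8*t^2+7).
Both groups share the factor (8*t^2+7).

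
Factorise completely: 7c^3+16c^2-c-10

Among the possible rational roots, c = -1 is a root, so (c+1) is a factor; dividing leaves 7c^2+9c-10.
The remaining quadratic factors as (7c-5)(c+2).

(7c-5)(c+1)(c+2)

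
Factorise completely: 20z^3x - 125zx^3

5xz(2z - 5x)(2z + 5x)

Factor out 5zx, leaving 4z^2 - 25x^2, which is a difference of two squares.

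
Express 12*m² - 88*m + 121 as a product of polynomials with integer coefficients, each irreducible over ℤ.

(2*m - 11)*(6*m - 11)

Need a pair with product 12·121 = 1452 and sum -88: that's -66 and -22.
Split the middle term: 12*m² - 66*m - 22*m + 121 = 6*m*(2*m - 11) - 11*(2*m - 11).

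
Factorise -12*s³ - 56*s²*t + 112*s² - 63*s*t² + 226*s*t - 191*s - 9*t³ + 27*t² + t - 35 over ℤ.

-(2*s + 3*t - 5)*(6*s + t + 1)*(s + 3*t - 7)

Group: 2*s*(-6*s² - 19*s*t + 41*s - 3*t² + 4*t + 7) + (3*t - 5)*(-6*s² - 19*s*t + 41*s - 3*t² + 4*t + 7); both groups contain (-6*s² - 19*s*t + 41*s - 3*t² + 4*t + 7), so (2*s + 3*t - 5) is a factor with cofactor -6*s² - 19*s*t + 41*s - 3*t² + 4*t + 7.
The cofactor groups again: -6*s² - 19*s*t + 41*s - 3*t² + 4*t + 7 = -s*(6*s + t + 1) + (-3*t + 7)*(6*s + t + 1); both groups contain (6*s + t + 1), giving -(s + 3*t - 7)*(6*s + t + 1).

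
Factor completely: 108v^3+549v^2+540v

Pull out the common factor 9v, then factor the remaining trinomial.

9v(3v+4)(4v+15)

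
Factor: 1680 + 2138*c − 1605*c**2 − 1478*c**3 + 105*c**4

Among the possible rational roots, c = −7/5 is a root, giving the factor (5*c + 7) and quotient 21*c**3 − 325*c**2 + 134*c + 240.
Continuing, c = 15 is a root, so (c − 15) divides it; the quotient is 21*c**2 − 10*c − 16.
The remaining quadratic factors as (3*c + 2)(7*c − 8).

(3*c + 2)*(5*c + 7)*(7*c − 8)*(c − 15)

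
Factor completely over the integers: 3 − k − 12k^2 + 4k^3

(2k + 1)(2k − 1)(k − 3)

By the rational root theorem, k = 3 is a root, giving the factor (k − 3) and quotient 4k^2 − 1.
The remaining quadratic factors as (2k − 1)(2k + 1).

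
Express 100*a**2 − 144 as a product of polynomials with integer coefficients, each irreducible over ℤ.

4*(5*a + 6)*(5*a − 6)

Factor out 4, leaving 25*a**2 − 36, which is a difference of two squares.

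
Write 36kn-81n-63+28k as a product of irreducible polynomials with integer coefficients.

(4k-9)(9n+7)

Group as (36kn+28k) + (-81n-63) = 4k(9n+7) - 9(9n+7).
Both groups share the factor (9n+7).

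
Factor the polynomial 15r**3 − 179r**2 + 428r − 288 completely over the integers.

By the rational root theorem, r = 9 is a root, so (r − 9) divides it; the quotient is 15r**2 − 44r + 32.
The remaining quadratic factors as (5r − 8)(3r − 4).

(3r − 4)(5r − 8)(r − 9)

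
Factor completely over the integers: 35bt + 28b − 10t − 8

Group as (35bt + 28b) + (−10t − 8) = 7b(5t + 4) − 2(5t + 4).
Both groups share the factor (5t + 4).

(5t + 4)(7b − 2)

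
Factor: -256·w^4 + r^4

Difference of squares twice: with A = r and B = 4·w, A⁴ − B⁴ = (A² − B²)(A² + B²), and A² − B² factors again.

(r + 4·w)·(r - 4·w)·(r^2 + 16·w^2)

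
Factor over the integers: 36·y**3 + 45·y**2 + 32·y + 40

Group as (36·y**3 + 32·y) + (45·y**2 + 40) = 4·y·(9·y**2 + 8) + 5·(9·y**2 + 8).
Both groups share the factor (9·y**2 + 8).

(4·y + 5)·(9·y**2 + 8)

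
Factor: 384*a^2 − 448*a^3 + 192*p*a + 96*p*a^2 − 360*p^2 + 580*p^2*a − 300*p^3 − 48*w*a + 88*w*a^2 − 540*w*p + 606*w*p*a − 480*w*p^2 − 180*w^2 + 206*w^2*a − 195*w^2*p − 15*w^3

−(w + 10*p − 14*a + 12)*(3*w + 3*p − 4*a)*(5*w + 10*p + 8*a)

Group: 5*w*(−3*w^2 − 33*w*p + 46*w*a − 36*w − 30*p^2 + 82*p*a − 36*p − 56*a^2 + 48*a) + (10*p + 8*a)*(−3*w^2 − 33*w*p + 46*w*a − 36*w − 30*p^2 + 82*p*a − 36*p − 56*a^2 + 48*a); both groups contain (−3*w^2 − 33*w*p + 46*w*a − 36*w − 30*p^2 + 82*p*a − 36*p − 56*a^2 + 48*a), so (5*w + 10*p + 8*a) is a factor with cofactor −3*w^2 − 33*w*p + 46*w*a − 36*w − 30*p^2 + 82*p*a − 36*p − 56*a^2 + 48*a.
The cofactor groups again: −3*w^2 − 33*w*p + 46*w*a − 36*w − 30*p^2 + 82*p*a − 36*p − 56*a^2 + 48*a = −w*(3*w + 3*p − 4*a) + (−10*p + 14*a − 12)*(3*w + 3*p − 4*a); both groups contain (3*w + 3*p − 4*a), giving −(w + 10*p − 14*a + 12)*(3*w + 3*p − 4*a).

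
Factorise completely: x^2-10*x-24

(x+2)*(x-12)

Two integers with product -24 and sum -10 are 2 and -12.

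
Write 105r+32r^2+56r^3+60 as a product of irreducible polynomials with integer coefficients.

(7r+4)(8r^2+15)

Group as (56r^3+105r) + (32r^2+60) = 7r(8r^2+15) + 4(8r^2+15).
Both groups share the factor (8r^2+15).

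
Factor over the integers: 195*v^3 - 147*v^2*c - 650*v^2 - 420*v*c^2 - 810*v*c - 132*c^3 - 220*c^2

Group: 3*v*(65*v^2 + 81*v*c + 22*c^2) + (-6*c - 10)*(65*v^2 + 81*v*c + 22*c^2); both groups contain (65*v^2 + 81*v*c + 22*c^2), so (3*v - 6*c - 10) is a factor with cofactor 65*v^2 + 81*v*c + 22*c^2.
The cofactor groups again: 65*v^2 + 81*v*c + 22*c^2 = 13*v*(5*v + 2*c) + 11*c*(5*v + 2*c); both groups contain (5*v + 2*c), giving (13*v + 11*c)*(5*v + 2*c).

(3*v - 6*c - 10)*(13*v + 11*c)*(5*v + 2*c)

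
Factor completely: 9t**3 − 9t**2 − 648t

Pull out the common factor 9t, then factor the remaining trinomial.

9t(t + 8)(t − 9)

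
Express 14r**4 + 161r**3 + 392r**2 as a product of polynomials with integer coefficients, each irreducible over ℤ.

7r**2(2r + 7)(r + 8)

Pull out the common factor 7r**2, then factor the remaining trinomial.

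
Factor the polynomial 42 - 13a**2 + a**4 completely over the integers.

Substitute u = a**2 to get a quadratic in u, then factor.
a**2 - 7 is irreducible over ℤ (7 is not a perfect square).
a**2 - 6 is irreducible over ℤ (6 is not a perfect square).

(a**2 - 6)(a**2 - 7)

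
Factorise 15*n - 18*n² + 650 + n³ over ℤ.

By the rational root theorem, n = 10 is a root, so (n - 10) is a factor; dividing leaves n² - 8*n - 65.
The remaining quadratic factors as (n - 13)(n + 5).

(n + 5)*(n - 10)*(n - 13)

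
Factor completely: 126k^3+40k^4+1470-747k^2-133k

(2k-5)(4k-7)(5k+7)(k+6)

By the rational root theorem, k = 7/4 is a root, so (4k-7) is a factor; dividing leaves 10k^3+49k^2-101k-210.
Continuing, k = -6 is a root, giving the factor (k+6) and quotient 10k^2-11k-35.
The remaining quadratic factors as (5k+7)(2k-5).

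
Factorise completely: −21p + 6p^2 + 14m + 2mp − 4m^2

Group: −2m(2m + 2p − 7) + 3p(2m + 2p − 7); both groups contain (2m + 2p − 7).

−(2m + 2p − 7)(2m − 3p)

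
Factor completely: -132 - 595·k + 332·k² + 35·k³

Among the possible rational roots, k = -11 is a root, giving the factor (k + 11) and quotient 35·k² - 53·k - 12.
The remaining quadratic factors as (7·k - 12)(5·k + 1).

(5·k + 1)·(7·k - 12)·(k + 11)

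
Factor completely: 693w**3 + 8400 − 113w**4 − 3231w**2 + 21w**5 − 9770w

(3w + 7)(7w − 5)(w − 6)(w**2 − w + 40)

Trying the rational-root candidates, w = 5/7 is a root, giving the factor (7w − 5) and quotient 3w**4 − 14w**3 + 89w**2 − 398w − 1680.
Next, w = 6 is a root, so (w − 6) divides it; the quotient is 3w**3 + 4w**2 + 113w + 280.
Then w = −7/3 is a root, so (3w + 7) divides it; the quotient is w**2 − w + 40.
The quadratic w**2 − w + 40 has discriminant −159 < 0 and is irreducible over ℤ.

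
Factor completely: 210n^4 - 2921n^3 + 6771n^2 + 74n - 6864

(5n - 8)(6n - 13)(7n + 6)(n - 11)

Trying the rational-root candidates, n = 13/6 is a root, so (6n - 13) is a factor; dividing leaves 35n^3 - 411n^2 + 238n + 528.
Next, n = 8/5 is a root, so (5n - 8) is a factor; dividing leaves 7n^2 - 71n - 66.
The remaining quadratic factors as (n - 11)(7n + 6).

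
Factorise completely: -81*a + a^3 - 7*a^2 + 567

(a + 9)*(a - 7)*(a - 9)

Trying the rational-root candidates, a = 7 is a root, giving the factor (a - 7) and quotient a^2 - 81.
The remaining quadratic factors as (a + 9)(a - 9).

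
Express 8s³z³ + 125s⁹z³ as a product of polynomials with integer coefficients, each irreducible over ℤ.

Pull out the common factor s³z³, leaving 125s⁶ + 8.
Recognize a sum of cubes with the parts 5s² and 2.

s³z³(5s² + 2)(25s⁴ − 10s² + 4)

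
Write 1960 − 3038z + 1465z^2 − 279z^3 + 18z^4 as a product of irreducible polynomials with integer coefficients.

(3z − 10)(6z − 7)(z − 4)(z − 7)

Among the possible rational roots, z = 7/6 is a root, so (6z − 7) is a factor; dividing leaves 3z^3 − 43z^2 + 194z − 280.
Then z = 7 is a root, so (z − 7) is a factor; dividing leaves 3z^2 − 22z + 40.
The remaining quadratic factors as (z − 4)(3z − 10).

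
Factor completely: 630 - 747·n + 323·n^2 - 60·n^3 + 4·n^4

Testing divisors of the constant over divisors of the leading coefficient, n = 7/2 is a root, so (2·n - 7) divides it; the quotient is 2·n^3 - 23·n^2 + 81·n - 90.
Then n = 6 is a root, so (n - 6) divides it; the quotient is 2·n^2 - 11·n + 15.
The remaining quadratic factors as (n - 3)(2·n - 5).

(2·n - 5)·(2·n - 7)·(n - 3)·(n - 6)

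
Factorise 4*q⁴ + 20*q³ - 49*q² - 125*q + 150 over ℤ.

Testing divisors of the constant over divisors of the leading coefficient, q = 5/2 is a root, so (2*q - 5) is a factor; dividing leaves 2*q³ + 15*q² + 13*q - 30.
Next, q = -5/2 is a root, so (2*q + 5) divides it; the quotient is q² + 5*q - 6.
The remaining quadratic factors as (q + 6)(q - 1).

(2*q + 5)*(2*q - 5)*(q + 6)*(q - 1)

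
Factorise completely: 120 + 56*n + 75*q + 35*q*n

Group as (35*q*n + 75*q) + (56*n + 120) = 5*q*(7*n + 15) + 8*(7*n + 15).
Both groups share the factor (7*n + 15).

(5*q + 8)*(7*n + 15)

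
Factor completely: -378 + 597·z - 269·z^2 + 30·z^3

(5·z - 9)·(6·z - 7)·(z - 6)

By the rational root theorem, z = 9/5 is a root, so (5·z - 9) divides it; the quotient is 6·z^2 - 43·z + 42.
The remaining quadratic factors as (z - 6)(6·z - 7).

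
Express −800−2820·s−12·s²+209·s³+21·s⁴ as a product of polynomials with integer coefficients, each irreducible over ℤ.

(3·s−10)·(7·s+2)·(s+5)·(s+8)

Among the possible rational roots, s = 10/3 is a root, so (3·s−10) is a factor; dividing leaves 7·s³+93·s²+306·s+80.
Continuing, s = −5 is a root, giving the factor (s+5) and quotient 7·s²+58·s+16.
The remaining quadratic factors as (7·s+2)(s+8).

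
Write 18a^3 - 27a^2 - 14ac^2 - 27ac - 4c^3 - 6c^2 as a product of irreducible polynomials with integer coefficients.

(2a - 2c - 3)(3a + 2c)(3a + c)

Group: 3a(6a^2 - 4ac - 9a - 2c^2 - 3c) + 2c(6a^2 - 4ac - 9a - 2c^2 - 3c); both groups contain (6a^2 - 4ac - 9a - 2c^2 - 3c), so (3a + 2c) is a factor with cofactor 6a^2 - 4ac - 9a - 2c^2 - 3c.
The cofactor groups again: 6a^2 - 4ac - 9a - 2c^2 - 3c = 3a(2a - 2c - 3) + c(2a - 2c - 3); both groups contain (2a - 2c - 3), giving (3a + c)(2a - 2c - 3).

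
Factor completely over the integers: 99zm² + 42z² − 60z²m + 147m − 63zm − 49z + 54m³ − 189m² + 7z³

(z − 3m)(z − 6m + 7)(7z + 3m − 7)

Group: z(7z² − 18zm − 7z − 9m² + 21m) + (−6m + 7)(7z² − 18zm − 7z − 9m² + 21m); both groups contain (7z² − 18zm − 7z − 9m² + 21m), so (z − 6m + 7) is a factor with cofactor 7z² − 18zm − 7z − 9m² + 21m.
The cofactor groups again: 7z² − 18zm − 7z − 9m² + 21m = 7z(z − 3m) + (3m − 7)(z − 3m); both groups contain (z − 3m), giving (7z + 3m − 7)(z − 3m).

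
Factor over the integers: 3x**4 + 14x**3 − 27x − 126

(3x + 14)(x**3 − 9)

Group as (3x**4 − 27x) + (14x**3 − 126) = 3x(x**3 − 9) + 14(x**3 − 9).
Both groups share the factor (x**3 − 9).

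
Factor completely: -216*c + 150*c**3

6*c*(5*c + 6)*(5*c - 6)

Pull out the common factor 6*c; 25*c**2 - 36 is a difference of squares.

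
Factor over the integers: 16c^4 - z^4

(2c + z)(2c - z)(4c^2 + z^2)

Write as (4c^2)² − (z^2)², then factor 4c^2 - z^2 once more.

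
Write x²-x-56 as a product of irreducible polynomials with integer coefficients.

Two integers with product -56 and sum -1 are -8 and 7.

(x+7)(x-8)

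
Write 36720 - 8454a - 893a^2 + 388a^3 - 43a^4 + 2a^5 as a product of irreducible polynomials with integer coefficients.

(2a + 9)(a - 5)(a - 8)(a^2 - 13a + 102)

By the rational root theorem, a = -9/2 is a root, so (2a + 9) divides it; the quotient is a^4 - 26a^3 + 311a^2 - 1846a + 4080.
Continuing, a = 8 is a root, giving the factor (a - 8) and quotient a^3 - 18a^2 + 167a - 510.
Continuing, a = 5 is a root, so (a - 5) is a factor; dividing leaves a^2 - 13a + 102.
The quadratic a^2 - 13a + 102 has discriminant -239 < 0 and is irreducible over ℤ.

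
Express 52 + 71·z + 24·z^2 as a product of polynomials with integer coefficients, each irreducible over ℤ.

(3·z + 4)·(8·z + 13)

Need a pair with product 24·52 = 1248 and sum 71: that's 39 and 32.
Split the middle term: 24·z^2 + 39·z + 32·z + 52 = 3·z·(8·z + 13) + 4·(8·z + 13).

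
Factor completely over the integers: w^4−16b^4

(w−2b)(w+2b)(w^2+4b^2)

(w)⁴ − (2b)⁴ = ((w)² − (2b)²)((w)² + (2b)²); the first factor splits again, the second (w^2+4b^2) is irreducible.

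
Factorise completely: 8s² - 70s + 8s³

Pull out the common factor 2s, then factor the remaining trinomial.

2s(2s + 7)(2s - 5)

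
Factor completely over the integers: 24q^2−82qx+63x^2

(4q−9x)(6q−7x)

Group: 4q(6q−7x) − 9x(6q−7x); both groups contain (6q−7x).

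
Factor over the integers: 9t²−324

Every term has a factor of 9. Then t²−36 = (t)² − (6)².

9(t+6)(t−6)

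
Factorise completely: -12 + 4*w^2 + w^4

Substitute u = w^2 to get a quadratic in u, then factor.
w^2 - 2 is irreducible over ℤ (2 is not a perfect square).
w^2 + 6 is irreducible over ℤ (always positive, so no real roots).

(w^2 + 6)*(w^2 - 2)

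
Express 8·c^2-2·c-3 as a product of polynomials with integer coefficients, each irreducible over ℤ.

(2·c+1)·(4·c-3)

Need a pair with product 8·(-3) = -24 and sum -2: that's -6 and 4.
Split the middle term: 8·c^2-6·c + 4·c-3 = 2·c·(4·c-3) + (4·c-3).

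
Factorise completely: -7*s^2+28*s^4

Every term has a factor of 7*s^2. Then 4*s^2-1 = (2*s)² − (1)².

7*s^2*(2*s+1)*(2*s-1)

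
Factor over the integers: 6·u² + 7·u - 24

(2·u - 3)·(3·u + 8)

Need a pair with product 6·(-24) = -144 and sum 7: that's -9 and 16.
Split the middle term: 6·u² - 9·u + 16·u - 24 = 3·u·(2·u - 3) + 8·(2·u - 3).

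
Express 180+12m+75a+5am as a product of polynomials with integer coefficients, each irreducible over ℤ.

(5a+12)(m+15)

Group as (5am+75a) + (12m+180) = 5a(m+15) + 12(m+15).
Both groups share the factor (m+15).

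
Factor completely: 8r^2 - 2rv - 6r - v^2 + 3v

Group: 4r(2r - v) + (v - 3)(2r - v); both groups contain (2r - v).

(2r - v)(4r + v - 3)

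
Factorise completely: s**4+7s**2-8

Substitute u = s**2 to get a quadratic in u, then factor.
s**2-1 is a difference of squares.
s**2+8 is irreducible over ℤ (always positive, so no real roots).

(s+1)(s-1)(s**2+8)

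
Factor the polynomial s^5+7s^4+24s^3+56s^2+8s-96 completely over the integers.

(s+2)(s+4)(s-1)(s^2+2s+12)

Testing divisors of the constant over divisors of the leading coefficient, s = 1 is a root, giving the factor (s-1) and quotient s^4+8s^3+32s^2+88s+96.
Continuing, s = -4 is a root, so (s+4) divides it; the quotient is s^3+4s^2+16s+24.
Then s = -2 is a root, so (s+2) is a factor; dividing leaves s^2+2s+12.
The quadratic s^2+2s+12 has discriminant -44 < 0 and is irreducible over ℤ.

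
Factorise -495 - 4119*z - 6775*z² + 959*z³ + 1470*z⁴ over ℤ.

(5*z + 11)*(6*z + 1)*(7*z + 3)*(7*z - 15)

Among the possible rational roots, z = 15/7 is a root, so (7*z - 15) is a factor; dividing leaves 210*z³ + 587*z² + 290*z + 33.
Next, z = -3/7 is a root, giving the factor (7*z + 3) and quotient 30*z² + 71*z + 11.
The remaining quadratic factors as (6*z + 1)(5*z + 11).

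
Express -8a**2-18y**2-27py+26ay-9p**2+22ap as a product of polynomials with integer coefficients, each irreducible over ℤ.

Group: -4a(2a-p-2y) + (9p+9y)(2a-p-2y); both groups contain (2a-p-2y).

-(2a-p-2y)(4a-9p-9y)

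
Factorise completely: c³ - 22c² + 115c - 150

(c - 15)(c - 2)(c - 5)

Among the possible rational roots, c = 15 is a root, giving the factor (c - 15) and quotient c² - 7c + 10.
The remaining quadratic factors as (c - 5)(c - 2).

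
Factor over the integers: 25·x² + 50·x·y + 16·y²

Group: 5·x·(5·x + 8·y) + 2·y·(5·x + 8·y); both groups contain (5·x + 8·y).

(5·x + 2·y)·(5·x + 8·y)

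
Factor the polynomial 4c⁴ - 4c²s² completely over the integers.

Every term has a factor of 4c². Then c² - s² = (c)² − (s)².

4c²(c + s)(c - s)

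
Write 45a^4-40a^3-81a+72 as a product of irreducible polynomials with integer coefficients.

Group as (45a^4-81a) + (-40a^3+72) = 9a(5a^3-9) - 8(5a^3-9).
Both groups share the factor (5a^3-9).

(9a-8)(5a^3-9)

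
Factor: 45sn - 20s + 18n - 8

Group as (45sn - 20s) + (18n - 8) = 5s(9n - 4) + 2(9n - 4).
Both groups share the factor (9n - 4).

(5s + 2)(9n - 4)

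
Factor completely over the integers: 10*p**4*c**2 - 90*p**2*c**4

Pull out the common factor 10*p**2*c**2; p**2 - 9*c**2 is a difference of squares.

10*c**2*p**2*(p - 3*c)*(p + 3*c)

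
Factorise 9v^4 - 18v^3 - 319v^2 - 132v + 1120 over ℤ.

(3v + 8)(3v - 5)(v + 4)(v - 7)

By the rational root theorem, v = -8/3 is a root, giving the factor (3v + 8) and quotient 3v^3 - 14v^2 - 69v + 140.
Continuing, v = 7 is a root, so (v - 7) divides it; the quotient is 3v^2 + 7v - 20.
The remaining quadratic factors as (3v - 5)(v + 4).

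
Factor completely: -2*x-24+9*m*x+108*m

(9*m-2)*(x+12)

Group as (9*m*x+108*m) + (-2*x-24) = 9*m*(x+12) - 2*(x+12).
Both groups share the factor (x+12).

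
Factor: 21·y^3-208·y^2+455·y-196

(3·y-7)·(7·y-4)·(y-7)

Among the possible rational roots, y = 7/3 is a root, so (3·y-7) is a factor; dividing leaves 7·y^2-53·y+28.
The remaining quadratic factors as (y-7)(7·y-4).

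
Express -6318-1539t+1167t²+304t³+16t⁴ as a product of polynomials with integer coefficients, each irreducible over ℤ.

By the rational root theorem, t = -9/4 is a root, so (4t+9) is a factor; dividing leaves 4t³+67t²+141t-702.
Continuing, t = -13 is a root, giving the factor (t+13) and quotient 4t²+15t-54.
The remaining quadratic factors as (t+6)(4t-9).

(4t+9)(4t-9)(t+13)(t+6)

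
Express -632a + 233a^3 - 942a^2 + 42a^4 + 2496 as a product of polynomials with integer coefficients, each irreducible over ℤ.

(6a - 13)(7a + 12)(a + 8)(a - 2)

Testing divisors of the constant over divisors of the leading coefficient, a = -8 is a root, so (a + 8) divides it; the quotient is 42a^3 - 103a^2 - 118a + 312.
Then a = 2 is a root, giving the factor (a - 2) and quotient 42a^2 - 19a - 156.
The remaining quadratic factors as (6a - 13)(7a + 12).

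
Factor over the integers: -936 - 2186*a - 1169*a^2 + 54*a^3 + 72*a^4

(2*a - 9)*(3*a + 2)*(3*a + 4)*(4*a + 13)

Testing divisors of the constant over divisors of the leading coefficient, a = -13/4 is a root, so (4*a + 13) is a factor; dividing leaves 18*a^3 - 45*a^2 - 146*a - 72.
Next, a = -2/3 is a root, giving the factor (3*a + 2) and quotient 6*a^2 - 19*a - 36.
The remaining quadratic factors as (3*a + 4)(2*a - 9).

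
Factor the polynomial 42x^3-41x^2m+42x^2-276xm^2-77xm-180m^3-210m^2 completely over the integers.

Group: 2x(21x^2-52xm+21x-60m^2-70m) + 3m(21x^2-52xm+21x-60m^2-70m); both groups contain (21x^2-52xm+21x-60m^2-70m), so (2x+3m) is a factor with cofactor 21x^2-52xm+21x-60m^2-70m.
The cofactor groups again: 21x^2-52xm+21x-60m^2-70m = 7x(3x-10m) + (6m+7)(3x-10m); both groups contain (3x-10m), giving (7x+6m+7)(3x-10m).

(3x-10m)(2x+3m)(7x+6m+7)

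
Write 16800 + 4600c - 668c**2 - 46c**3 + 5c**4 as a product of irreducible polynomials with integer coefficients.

(5c + 14)(c + 10)(c - 10)(c - 12)

Testing divisors of the constant over divisors of the leading coefficient, c = -14/5 is a root, so (5c + 14) divides it; the quotient is c**3 - 12c**2 - 100c + 1200.
Then c = 12 is a root, giving the factor (c - 12) and quotient c**2 - 100.
The remaining quadratic factors as (c + 10)(c - 10).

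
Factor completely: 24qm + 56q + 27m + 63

(3m + 7)(8q + 9)

Group as (24qm + 56q) + (27m + 63) = 8q(3m + 7) + 9(3m + 7).
Both groups share the factor (3m + 7).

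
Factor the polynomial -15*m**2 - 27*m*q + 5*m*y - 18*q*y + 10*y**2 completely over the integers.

Group: -5*m*(3*m + 2*y) + (-9*q + 5*y)*(3*m + 2*y); both groups contain (3*m + 2*y).

-(3*m + 2*y)*(5*m + 9*q - 5*y)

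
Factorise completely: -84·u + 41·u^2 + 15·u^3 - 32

By the rational root theorem, u = 8/5 is a root, giving the factor (5·u - 8) and quotient 3·u^2 + 13·u + 4.
The remaining quadratic factors as (3·u + 1)(u + 4).

(3·u + 1)·(5·u - 8)·(u + 4)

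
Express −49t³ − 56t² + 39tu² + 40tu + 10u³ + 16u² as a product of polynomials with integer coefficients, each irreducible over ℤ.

−(7t + 2u)(7t + 5u + 8)(t − u)

Group: t(−49t² − 49tu − 56t − 10u² − 16u) − u(−49t² − 49tu − 56t − 10u² − 16u); both groups contain (−49t² − 49tu − 56t − 10u² − 16u), so (t − u) is a factor with cofactor −49t² − 49tu − 56t − 10u² − 16u.
The cofactor groups again: −49t² − 49tu − 56t − 10u² − 16u = −7t(7t + 2u) + (−5u − 8)(7t + 2u); both groups contain (7t + 2u), giving −(7t + 5u + 8)(7t + 2u).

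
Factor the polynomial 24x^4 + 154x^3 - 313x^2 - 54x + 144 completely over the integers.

Trying the rational-root candidates, x = 3/4 is a root, giving the factor (4x - 3) and quotient 6x^3 + 43x^2 - 46x - 48.
Next, x = -2/3 is a root, so (3x + 2) divides it; the quotient is 2x^2 + 13x - 24.
The remaining quadratic factors as (2x - 3)(x + 8).

(2x - 3)(3x + 2)(4x - 3)(x + 8)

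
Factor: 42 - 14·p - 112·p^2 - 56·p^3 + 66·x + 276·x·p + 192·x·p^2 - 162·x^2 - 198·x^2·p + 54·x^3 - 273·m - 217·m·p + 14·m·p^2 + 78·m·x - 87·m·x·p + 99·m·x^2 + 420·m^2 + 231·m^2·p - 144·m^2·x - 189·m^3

Group: 3·m·(-63·m^2 + 15·m·x + 35·m·p + 77·m + 18·x^2 - 54·x·p - 36·x + 28·p^2 + 14·p - 14) + (3·x - 2·p - 3)·(-63·m^2 + 15·m·x + 35·m·p + 77·m + 18·x^2 - 54·x·p - 36·x + 28·p^2 + 14·p - 14); both groups contain (-63·m^2 + 15·m·x + 35·m·p + 77·m + 18·x^2 - 54·x·p - 36·x + 28·p^2 + 14·p - 14), so (3·m + 3·x - 2·p - 3) is a factor with cofactor -63·m^2 + 15·m·x + 35·m·p + 77·m + 18·x^2 - 54·x·p - 36·x + 28·p^2 + 14·p - 14.
The cofactor groups again: -63·m^2 + 15·m·x + 35·m·p + 77·m + 18·x^2 - 54·x·p - 36·x + 28·p^2 + 14·p - 14 = -7·m·(9·m - 6·x + 4·p - 2) + (-3·x + 7·p + 7)·(9·m - 6·x + 4·p - 2); both groups contain (9·m - 6·x + 4·p - 2), giving -(7·m + 3·x - 7·p - 7)·(9·m - 6·x + 4·p - 2).

-(3·m + 3·x - 2·p - 3)·(7·m + 3·x - 7·p - 7)·(9·m - 6·x + 4·p - 2)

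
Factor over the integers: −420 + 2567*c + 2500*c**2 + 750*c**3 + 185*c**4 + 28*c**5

By the rational root theorem, c = −4 is a root, giving the factor (c + 4) and quotient 28*c**4 + 73*c**3 + 458*c**2 + 668*c − 105.
Next, c = −7/4 is a root, so (4*c + 7) divides it; the quotient is 7*c**3 + 6*c**2 + 104*c − 15.
Next, c = 1/7 is a root, giving the factor (7*c − 1) and quotient c**2 + c + 15.
The quadratic c**2 + c + 15 has discriminant −59 < 0 and is irreducible over ℤ.

(4*c + 7)*(7*c − 1)*(c + 4)*(c**2 + c + 15)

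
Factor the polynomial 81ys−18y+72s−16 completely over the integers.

(9s−2)(9y+8)

Group as (81ys−18y) + (72s−16) = 9y(9s−2) + 8(9s−2).
Both groups share the factor (9s−2).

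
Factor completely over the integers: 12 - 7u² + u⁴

(u + 2)(u - 2)(u² - 3)

Substitute w = u² to get a quadratic in w, then factor.
u² - 3 is irreducible over ℤ (3 is not a perfect square).
u² - 4 is a difference of squares.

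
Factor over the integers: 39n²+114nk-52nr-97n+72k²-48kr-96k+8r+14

(13n+12k-2)(3n+6k-4r-7)

Group: 3n(13n+12k-2) + (6k-4r-7)(13n+12k-2); both groups contain (13n+12k-2).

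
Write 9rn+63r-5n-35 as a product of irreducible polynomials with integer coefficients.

Group as (9rn+63r) + (-5n-35) = 9r(n+7) - 5(n+7).
Both groups share the factor (n+7).

(9r-5)(n+7)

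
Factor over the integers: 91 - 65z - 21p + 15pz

(3p - 13)(5z - 7)

Group as (15pz - 21p) + (-65z + 91) = 3p(5z - 7) - 13(5z - 7).
Both groups share the factor (5z - 7).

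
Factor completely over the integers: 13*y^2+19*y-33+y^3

(y+11)*(y+3)*(y-1)

Among the possible rational roots, y = -3 is a root, giving the factor (y+3) and quotient y^2+10*y-11.
The remaining quadratic factors as (y+11)(y-1).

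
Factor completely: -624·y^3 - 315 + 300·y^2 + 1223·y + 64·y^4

Trying the rational-root candidates, y = 7/4 is a root, so (4·y - 7) is a factor; dividing leaves 16·y^3 - 128·y^2 - 149·y + 45.
Next, y = 9 is a root, giving the factor (y - 9) and quotient 16·y^2 + 16·y - 5.
The remaining quadratic factors as (4·y + 5)(4·y - 1).

(4·y + 5)·(4·y - 1)·(4·y - 7)·(y - 9)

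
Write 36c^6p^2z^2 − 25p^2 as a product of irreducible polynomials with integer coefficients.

Pull out the common factor p^2, leaving 36c^6z^2 − 25.
Recognize a difference of squares with the parts 6c^3z and 5.

p^2(6c^3z + 5)(6c^3z − 5)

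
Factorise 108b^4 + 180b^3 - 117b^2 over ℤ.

9b^2(2b - 1)(6b + 13)

Pull out the common factor 9b^2, then factor the remaining trinomial.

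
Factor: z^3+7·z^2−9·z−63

(z+3)·(z+7)·(z−3)

Trying the rational-root candidates, z = −3 is a root, giving the factor (z+3) and quotient z^2+4·z−21.
The remaining quadratic factors as (z+7)(z−3).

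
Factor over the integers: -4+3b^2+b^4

Substitute u = b^2 to get a quadratic in u, then factor.
b^2+4 is irreducible over ℤ (sum of squares).
b^2-1 is a difference of squares.

(b+1)(b-1)(b^2+4)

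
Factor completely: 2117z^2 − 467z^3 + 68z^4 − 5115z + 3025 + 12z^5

(2z − 5)(6z − 5)(z + 11)(z^2 − 2z + 11)

Among the possible rational roots, z = 5/2 is a root, giving the factor (2z − 5) and quotient 6z^4 + 49z^3 − 111z^2 + 781z − 605.
Next, z = 5/6 is a root, so (6z − 5) divides it; the quotient is z^3 + 9z^2 − 11z + 121.
Next, z = −11 is a root, so (z + 11) divides it; the quotient is z^2 − 2z + 11.
The quadratic z^2 − 2z + 11 has discriminant −40 < 0 and is irreducible over ℤ.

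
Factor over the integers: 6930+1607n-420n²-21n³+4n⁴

By the rational root theorem, n = 7 is a root, so (n-7) is a factor; dividing leaves 4n³+7n²-371n-990.
Then n = -11/4 is a root, giving the factor (4n+11) and quotient n²-n-90.
The remaining quadratic factors as (n+9)(n-10).

(4n+11)(n+9)(n-10)(n-7)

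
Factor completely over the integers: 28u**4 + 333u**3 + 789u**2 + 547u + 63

Testing divisors of the constant over divisors of the leading coefficient, u = −9 is a root, so (u + 9) divides it; the quotient is 28u**3 + 81u**2 + 60u + 7.
Continuing, u = −7/4 is a root, giving the factor (4u + 7) and quotient 7u**2 + 8u + 1.
The remaining quadratic factors as (7u + 1)(u + 1).

(4u + 7)(7u + 1)(u + 1)(u + 9)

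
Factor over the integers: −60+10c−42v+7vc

Group as (7vc−42v) + (10c−60) = 7v(c−6) + 10(c−6).
Both groups share the factor (c−6).

(7v+10)(c−6)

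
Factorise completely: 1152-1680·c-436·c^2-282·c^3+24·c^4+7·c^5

Trying the rational-root candidates, c = -8 is a root, so (c+8) divides it; the quotient is 7·c^4-32·c^3-26·c^2-228·c+144.
Next, c = 6 is a root, so (c-6) divides it; the quotient is 7·c^3+10·c^2+34·c-24.
Continuing, c = 4/7 is a root, so (7·c-4) is a factor; dividing leaves c^2+2·c+6.
The quadratic c^2+2·c+6 has discriminant -20 < 0 and is irreducible over ℤ.

(7·c-4)·(c+8)·(c-6)·(c^2+2·c+6)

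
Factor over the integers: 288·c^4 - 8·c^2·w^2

8·c^2·(6·c + w)·(6·c - w)

Pull out the common factor 8·c^2; 36·c^2 - w^2 is a difference of squares.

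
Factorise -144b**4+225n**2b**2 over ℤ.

9b**2(5n-4b)(5n+4b)

Every term has a factor of 9b**2. Then 25n**2-16b**2 = (5n)² − (4b)².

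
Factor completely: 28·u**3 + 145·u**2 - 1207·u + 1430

Testing divisors of the constant over divisors of the leading coefficient, u = -10 is a root, giving the factor (u + 10) and quotient 28·u**2 - 135·u + 143.
The remaining quadratic factors as (4·u - 13)(7·u - 11).

(4·u - 13)·(7·u - 11)·(u + 10)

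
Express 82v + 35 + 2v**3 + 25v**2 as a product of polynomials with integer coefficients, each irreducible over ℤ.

Among the possible rational roots, v = -5 is a root, so (v + 5) divides it; the quotient is 2v**2 + 15v + 7.
The remaining quadratic factors as (2v + 1)(v + 7).

(2v + 1)(v + 5)(v + 7)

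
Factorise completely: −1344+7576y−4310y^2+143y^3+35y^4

Testing divisors of the constant over divisors of the leading coefficient, y = 1/5 is a root, giving the factor (5y−1) and quotient 7y^3+30y^2−856y+1344.
Then y = 12/7 is a root, so (7y−12) divides it; the quotient is y^2+6y−112.
The remaining quadratic factors as (y−8)(y+14).

(5y−1)(7y−12)(y+14)(y−8)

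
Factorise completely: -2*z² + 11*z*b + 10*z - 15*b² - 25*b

-(z - 3*b - 5)*(2*z - 5*b)

Group: -2*z*(z - 3*b - 5) + 5*b*(z - 3*b - 5); both groups contain (z - 3*b - 5).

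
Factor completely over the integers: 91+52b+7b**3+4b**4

(4b+7)(b**3+13)

Group as (4b**4+52b) + (7b**3+91) = 4b(b**3+13) + 7(b**3+13).
Both groups share the factor (b**3+13).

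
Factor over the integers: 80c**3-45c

Pull out the common factor 5c; 16c**2-9 is a difference of squares.

5c(4c+3)(4c-3)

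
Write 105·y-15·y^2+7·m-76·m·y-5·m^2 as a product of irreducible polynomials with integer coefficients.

-(5·m+y-7)·(m+15·y)

Group: -5·m·(m+15·y) + (-y+7)·(m+15·y); both groups contain (m+15·y).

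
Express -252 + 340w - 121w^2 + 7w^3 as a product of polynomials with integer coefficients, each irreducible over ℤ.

(7w - 9)(w - 14)(w - 2)

By the rational root theorem, w = 9/7 is a root, so (7w - 9) is a factor; dividing leaves w^2 - 16w + 28.
The remaining quadratic factors as (w - 2)(w - 14).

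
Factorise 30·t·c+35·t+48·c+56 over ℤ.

(5·t+8)·(6·c+7)

Group as (30·t·c+35·t) + (48·c+56) = 5·t·(6·c+7) + 8·(6·c+7).
Both groups share the factor (6·c+7).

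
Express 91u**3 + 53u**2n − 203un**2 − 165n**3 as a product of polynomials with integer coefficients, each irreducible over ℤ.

(7u − 11n)(13u + 15n)(u + n)

Group: 13u(7u**2 − 4un − 11n**2) + 15n(7u**2 − 4un − 11n**2); both groups contain (7u**2 − 4un − 11n**2), so (13u + 15n) is a factor with cofactor 7u**2 − 4un − 11n**2.
The cofactor groups again: 7u**2 − 4un − 11n**2 = 7u(u + n) − 11n(u + n); both groups contain (u + n), giving (7u − 11n)(u + n).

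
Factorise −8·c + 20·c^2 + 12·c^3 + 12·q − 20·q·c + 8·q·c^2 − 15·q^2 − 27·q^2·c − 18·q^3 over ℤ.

Group: 2·q·(−9·q^2 − 12·q + 4·c^2 + 8·c) + (3·c − 1)·(−9·q^2 − 12·q + 4·c^2 + 8·c); both groups contain (−9·q^2 − 12·q + 4·c^2 + 8·c), so (2·q + 3·c − 1) is a factor with cofactor −9·q^2 − 12·q + 4·c^2 + 8·c.
The cofactor groups again: −9·q^2 − 12·q + 4·c^2 + 8·c = −3·q·(3·q − 2·c) + (−2·c − 4)·(3·q − 2·c); both groups contain (3·q − 2·c), giving −(3·q + 2·c + 4)·(3·q − 2·c).

−(3·q − 2·c)·(3·q + 2·c + 4)·(2·q + 3·c − 1)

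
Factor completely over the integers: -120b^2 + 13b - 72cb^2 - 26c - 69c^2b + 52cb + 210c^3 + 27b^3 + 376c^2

Group: 7c(30c^2 + 3cb - 2c - 9b^2 + b) + (-3b + 13)(30c^2 + 3cb - 2c - 9b^2 + b); both groups contain (30c^2 + 3cb - 2c - 9b^2 + b), so (7c - 3b + 13) is a factor with cofactor 30c^2 + 3cb - 2c - 9b^2 + b.
The cofactor groups again: 30c^2 + 3cb - 2c - 9b^2 + b = 2c(15c + 9b - 1) - b(15c + 9b - 1); both groups contain (15c + 9b - 1), giving (2c - b)(15c + 9b - 1).

(7c - 3b + 13)(2c - b)(15c + 9b - 1)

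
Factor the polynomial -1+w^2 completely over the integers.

(w+1)(w-1)

Two integers with product -1 and sum 0 are -1 and 1.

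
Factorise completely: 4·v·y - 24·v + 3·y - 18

(4·v + 3)·(y - 6)

Group as (4·v·y - 24·v) + (3·y - 18) = 4·v·(y - 6) + 3·(y - 6).
Both groups share the factor (y - 6).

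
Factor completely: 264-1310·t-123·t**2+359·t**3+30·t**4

Testing divisors of the constant over divisors of the leading coefficient, t = 11/6 is a root, so (6·t-11) is a factor; dividing leaves 5·t**3+69·t**2+106·t-24.
Then t = 1/5 is a root, so (5·t-1) is a factor; dividing leaves t**2+14·t+24.
The remaining quadratic factors as (t+2)(t+12).

(5·t-1)·(6·t-11)·(t+12)·(t+2)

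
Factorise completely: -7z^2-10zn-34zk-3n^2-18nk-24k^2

-(z+n+4k)(7z+3n+6k)

Group: -z(7z+3n+6k) + (-n-4k)(7z+3n+6k); both groups contain (7z+3n+6k).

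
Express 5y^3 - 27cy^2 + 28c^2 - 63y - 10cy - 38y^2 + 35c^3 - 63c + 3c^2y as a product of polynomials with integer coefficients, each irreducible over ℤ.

Group: c(35c^2 - 32cy + 28c + 5y^2 - 38y - 63) + y(35c^2 - 32cy + 28c + 5y^2 - 38y - 63); both groups contain (35c^2 - 32cy + 28c + 5y^2 - 38y - 63), so (c + y) is a factor with cofactor 35c^2 - 32cy + 28c + 5y^2 - 38y - 63.
The cofactor groups again: 35c^2 - 32cy + 28c + 5y^2 - 38y - 63 = 7c(5c - y + 9) + (-5y - 7)(5c - y + 9); both groups contain (5c - y + 9), giving (7c - 5y - 7)(5c - y + 9).

(5c - y + 9)(7c - 5y - 7)(c + y)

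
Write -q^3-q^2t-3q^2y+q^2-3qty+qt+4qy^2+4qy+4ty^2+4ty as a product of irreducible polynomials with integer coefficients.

Group: q(-q^2-qt-4qy-4ty) + (-y-1)(-q^2-qt-4qy-4ty); both groups contain (-q^2-qt-4qy-4ty), so (q-y-1) is a factor with cofactor -q^2-qt-4qy-4ty.
The cofactor groups again: -q^2-qt-4qy-4ty = -q(q+4y) - t(q+4y); both groups contain (q+4y), giving -(q+t)(q+4y).

-(q+4y)(q+t)(q-y-1)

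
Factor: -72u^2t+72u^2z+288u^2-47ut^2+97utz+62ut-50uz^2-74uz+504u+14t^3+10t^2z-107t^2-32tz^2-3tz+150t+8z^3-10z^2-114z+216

Group: 8u(-9ut+9uz+36u+2t^2+2tz-17t-4z^2-7z+36) + (7t-2z+6)(-9ut+9uz+36u+2t^2+2tz-17t-4z^2-7z+36); both groups contain (-9ut+9uz+36u+2t^2+2tz-17t-4z^2-7z+36), so (8u+7t-2z+6) is a factor with cofactor -9ut+9uz+36u+2t^2+2tz-17t-4z^2-7z+36.
The cofactor groups again: -9ut+9uz+36u+2t^2+2tz-17t-4z^2-7z+36 = -t(9u-2t-4z+9) + (z+4)(9u-2t-4z+9); both groups contain (9u-2t-4z+9), giving -(t-z-4)(9u-2t-4z+9).

-(9u-2t-4z+9)(8u+7t-2z+6)(t-z-4)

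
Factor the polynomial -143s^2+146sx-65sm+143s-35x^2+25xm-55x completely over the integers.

Group: -11s(13s-5x) + (7x-5m+11)(13s-5x); both groups contain (13s-5x).

-(13s-5x)(11s-7x+5m-11)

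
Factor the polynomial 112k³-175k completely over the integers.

7k(4k+5)(4k-5)

Factor out 7k, leaving 16k²-25, which is a difference of two squares.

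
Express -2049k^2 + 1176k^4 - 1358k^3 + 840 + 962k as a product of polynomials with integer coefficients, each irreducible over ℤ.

Testing divisors of the constant over divisors of the leading coefficient, k = -4/7 is a root, giving the factor (7k + 4) and quotient 168k^3 - 290k^2 - 127k + 210.
Continuing, k = -6/7 is a root, giving the factor (7k + 6) and quotient 24k^2 - 62k + 35.
The remaining quadratic factors as (4k - 7)(6k - 5).

(4k - 7)(6k - 5)(7k + 4)(7k + 6)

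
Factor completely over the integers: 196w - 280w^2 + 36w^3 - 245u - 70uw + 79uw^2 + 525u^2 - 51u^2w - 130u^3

-(13u + 9w - 7)(2u + w - 7)(5u - 4w)

Group: 13u(-10u^2 + 3uw + 35u + 4w^2 - 28w) + (9w - 7)(-10u^2 + 3uw + 35u + 4w^2 - 28w); both groups contain (-10u^2 + 3uw + 35u + 4w^2 - 28w), so (13u + 9w - 7) is a factor with cofactor -10u^2 + 3uw + 35u + 4w^2 - 28w.
The cofactor groups again: -10u^2 + 3uw + 35u + 4w^2 - 28w = -5u(2u + w - 7) + 4w(2u + w - 7); both groups contain (2u + w - 7), giving -(5u - 4w)(2u + w - 7).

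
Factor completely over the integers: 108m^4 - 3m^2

3m^2(6m + 1)(6m - 1)

Factor out 3m^2, leaving 36m^2 - 1, which is a difference of two squares.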